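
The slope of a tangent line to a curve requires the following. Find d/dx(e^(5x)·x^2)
Product rule: (fg)' = f'g + fg'
f = e^(5x), f' = 5·e^(5x)
g = x^2, g' = 2x

Answer: 5·e^(5x)·x^2 + 2·e^(5x)·x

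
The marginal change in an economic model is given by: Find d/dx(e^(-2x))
Chain rule: d/dx[e^u]=e^u · u' where u=-2x
u'=-2

Answer: -2·e^(-2x)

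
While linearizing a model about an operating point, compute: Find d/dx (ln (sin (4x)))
Chain rule: d/dx[ln(u)] = u'/u where u = sin(4x)
u' = 4cos(4x)

Answer: (4cos(4x))/(sin(4x))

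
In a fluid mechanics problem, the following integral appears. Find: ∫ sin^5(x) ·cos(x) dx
Let u=sin(x), du=cos(x) dx
∫ u^5 du=u^6/6+C

Answer: sin^6(x)/6+C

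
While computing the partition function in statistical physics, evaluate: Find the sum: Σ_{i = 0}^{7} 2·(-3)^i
Geometric series: S=a(1 - r^n)/(1 - r)
a=2, r=-3, n=8
S=2(1-6561)/4=-3280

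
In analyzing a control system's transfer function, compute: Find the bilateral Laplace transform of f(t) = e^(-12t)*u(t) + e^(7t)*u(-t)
For e^(-12t) * u(t): L=1/(s+12), Re(s) > -12
For e^(7t) * u(-t): L=-1/(s-7), Re(s) < 7
Combined: F(s)=1/(s+12)-1/(s-7), -12 < Re(s) < 7

Answer: 1/(s+12)-1/(s-7), ROC: -12 < Re(s) < 7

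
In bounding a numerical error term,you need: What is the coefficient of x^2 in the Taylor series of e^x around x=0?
Taylor series of e^x = Σ x^n/n!
Coefficient of x^2 = 1/2! = 1/2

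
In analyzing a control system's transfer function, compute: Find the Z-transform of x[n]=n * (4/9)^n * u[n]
Using the property Z{n*a^n*u[n]}=az/(z-a)^2
With a=4/9: X(z)=(4/9)z/(z - 4/9)^2, |z| > 4/9

Answer: (4/9)z/(z - 4/9)^2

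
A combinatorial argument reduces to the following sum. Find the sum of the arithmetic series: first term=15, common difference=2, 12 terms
Last term: a_n = 15+(12-1)·2 = 37
Sum = n(a_1+a_n)/2 = 12(15+37)/2 = 312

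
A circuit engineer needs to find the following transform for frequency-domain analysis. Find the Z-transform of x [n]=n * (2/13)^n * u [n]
Using the property Z{n*a^n*u[n]}=az/(z-a)^2
With a=2/13: X(z)=(2/13)z/(z - 2/13)^2, |z| > 2/13

Answer: (2/13)z/(z - 2/13)^2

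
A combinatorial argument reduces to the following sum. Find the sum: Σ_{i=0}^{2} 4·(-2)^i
Geometric series: S=a(1 - r^n)/(1 - r)
a=4, r=-2, n=3
S=4(1+8)/3=12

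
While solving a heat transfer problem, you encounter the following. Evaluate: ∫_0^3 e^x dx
Antiderivative: e^x
Evaluate: (e^3 - 1)

Answer: e^3 - 1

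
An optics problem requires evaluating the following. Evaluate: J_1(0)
J_n(0)=0 for all n > 0 (Bessel function of first kind)
J_1(0)=0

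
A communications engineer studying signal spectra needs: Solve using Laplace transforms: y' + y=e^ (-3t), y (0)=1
Take L: sY - 1 + Y = 1/(s + 3)
Y(s + 1) = 1/(s + 3) + 1
Y = 1/((s + 3)(s + 1)) + 1/(s + 1)
Partial fractions: 1/((s + 3)(s + 1)) = -(1/2)/(s + 3) + (1/2)/(s + 1)
So Y = -(1/2)/(s + 3) + (3/2)/(s + 1)
Inverse Laplace transform (L^(-1){1/(s + 3)} = e^(-3t), L^(-1){1/(s + 1)} = e^(-t)):

Answer: y(t) = (-1/2)·e^(-3t) + (3/2)·e^(-t)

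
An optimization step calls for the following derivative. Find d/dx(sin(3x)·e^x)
Product rule: (fg)'=f'g+fg'
f=sin(3x), f'=3·cos(3x)
g=e^x, g'=e^x

Answer: 3·cos(3x)·e^x+sin(3x)·e^x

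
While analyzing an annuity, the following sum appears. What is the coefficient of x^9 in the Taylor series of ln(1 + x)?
ln(1+x) = Σ (-1)^(n+1) x^n/n
Coefficient of x^9 = (-1)^10/9 = 1/9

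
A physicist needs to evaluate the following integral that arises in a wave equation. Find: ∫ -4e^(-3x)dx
Since d/dx[e^(-3x)]=-3e^(-3x), we get 4/3 e^(-3x) + C

Answer: (4/3)e^(-3x) + C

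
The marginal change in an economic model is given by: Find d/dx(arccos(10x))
d/dx[arccos(u)]=-u'/√(1-u²), u=10x, u'=10

Answer: -10/√(1 - 100x²)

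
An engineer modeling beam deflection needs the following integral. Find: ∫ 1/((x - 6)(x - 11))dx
Partial fractions: 1/((x-6)(x-11))=A/(x-6)+B/(x-11)
A=-1/5, B=1/5
∫ [-1/5· 1/(x-6)+1/5· 1/(x-11)] dx
=(1/5)[ln|x-11| - ln|x-6|]+C

Answer: (1/5)·ln|(x-11)/(x-6)|+C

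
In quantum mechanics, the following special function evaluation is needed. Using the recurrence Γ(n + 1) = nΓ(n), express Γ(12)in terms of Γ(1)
Γ(12) = 11Γ(11) = 11·10Γ(10) = ... = 11!·Γ(1) = 39916800·Γ(1)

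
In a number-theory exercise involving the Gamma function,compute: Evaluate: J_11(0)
J_n(0) = 0 for all n > 0 (Bessel function of first kind)
J_11(0) = 0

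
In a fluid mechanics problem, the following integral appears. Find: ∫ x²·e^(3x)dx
Integration by parts twice:
First: u = x², dv = e^(3x) dx => x²e^(3x)/3 - (2/3)∫ xe^(3x) dx
Second (∫ xe^(3x) dx): xe^(3x)/3 - e^(3x)/9
Combining: e^(3x)(x²/3-2x/9+2/27)+C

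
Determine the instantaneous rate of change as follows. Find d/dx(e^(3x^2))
Chain rule: d/dx[e^u]=e^u · u' where u=3x^2
u'=6x

Answer: 6x·e^(3x^2)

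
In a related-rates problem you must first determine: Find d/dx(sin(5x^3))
Chain rule: d/dx[sin(u)]=cos(u)·u' where u=5x^3
u'=15x^2

Answer: 15x^2·cos(5x^3)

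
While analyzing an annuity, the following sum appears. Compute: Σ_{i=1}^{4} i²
Using formula: Σ i^2 = n(n + 1)(2n + 1)/6 = 4·5·9/6 = 30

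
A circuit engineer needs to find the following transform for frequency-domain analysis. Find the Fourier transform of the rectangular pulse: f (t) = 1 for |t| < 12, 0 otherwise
F(omega) = integral from -12 to 12 of e^(-j * omega * t) dt
= 2 * sin(12 * omega)/omega = 24 * sinc(12 * omega/pi)

Answer: 2 * sin(12 * omega)/omega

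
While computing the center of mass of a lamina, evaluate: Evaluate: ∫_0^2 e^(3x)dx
Antiderivative: (1/3)e^(3x)
Evaluate: (1/3)(e^6-1)

Answer: (e^6-1)/3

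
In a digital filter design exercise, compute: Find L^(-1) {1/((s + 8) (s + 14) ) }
Partial fractions: 1/((s+8)(s+14))=A/(s+8)+B/(s+14)
Cover-up: A=1/(s+14)|_{s=-8}=1/6; B=1/(s+8)|_{s=-14}=-1/6
L^(-1)=(1/6)e^(-8t) - (1/6)e^(-14t)

Answer: (1/6)(e^(-8t) - e^(-14t))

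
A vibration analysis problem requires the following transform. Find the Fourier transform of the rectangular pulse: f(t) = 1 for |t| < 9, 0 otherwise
F(omega)=integral from -9 to 9 of e^(-j*omega*t) dt
=2*sin(9*omega)/omega=18*sinc(9*omega/pi)

Answer: 2*sin(9*omega)/omega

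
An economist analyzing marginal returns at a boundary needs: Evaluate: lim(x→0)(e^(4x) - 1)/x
L'Hôpital (0/0): lim 4e^(4x)/1=4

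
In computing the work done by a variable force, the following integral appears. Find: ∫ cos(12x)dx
Using substitution u=12x: ∫ cos(u) du/12=sin(u)/12 + C

Answer: (1/12)sin(12x) + C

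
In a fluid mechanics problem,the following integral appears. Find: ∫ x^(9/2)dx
Power rule: ∫ x^(9/2) dx=x^(11/2)/(11/2)+C

Answer: (2/11)·x^(11/2)+C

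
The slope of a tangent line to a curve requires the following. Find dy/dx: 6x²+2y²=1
Differentiate: 12x+4y·(dy/dx)=0
dy/dx=-12x/(4y)=-3·(x/y)

Answer: dy/dx=-3·(x/y)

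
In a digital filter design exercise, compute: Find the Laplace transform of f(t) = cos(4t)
L{cos(wt)} = s/(s²+w²)
L{cos(4t)} = s/(s²+16)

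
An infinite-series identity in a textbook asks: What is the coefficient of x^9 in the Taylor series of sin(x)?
sin(x)=Σ (-1)^k x^(2k + 1)/(2k + 1)!
For x^9: (-1)^4/9!=1/362880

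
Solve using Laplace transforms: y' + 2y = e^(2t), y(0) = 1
Take L: sY - 1+2Y=1/(s-2)
Y(s+2)=1/(s-2)+1
Y=1/((s-2)(s+2))+1/(s+2)
Partial fractions: 1/((s-2)(s+2))=(1/4)/(s-2) - (1/4)/(s+2)
So Y=(1/4)/(s-2)+(3/4)/(s+2)
Inverse Laplace transform (L^(-1){1/(s-2)}=e^(2t), L^(-1){1/(s+2)}=e^(-2t)):

Answer: y(t)=(1/4)·e^(2t)+(3/4)·e^(-2t)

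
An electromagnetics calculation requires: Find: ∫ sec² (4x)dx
Since d/dx[tan(4x)]=4sec²(4x), integral=tan(4x)/4 + C

Answer: (1/4)tan(4x) + C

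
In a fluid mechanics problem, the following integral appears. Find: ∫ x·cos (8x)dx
By parts: u=x, dv=cos(8x) dx
du=dx, v=sin(8x)/8
=x·sin(8x)/8 + cos(8x)/8² + C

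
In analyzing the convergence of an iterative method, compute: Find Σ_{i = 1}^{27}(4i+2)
= 4·Σ i+2·27 = 4·378+54 = 1566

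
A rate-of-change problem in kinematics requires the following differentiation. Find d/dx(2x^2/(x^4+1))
Quotient rule: (f/g)'=(f'g - fg')/g²
f=2x^2, f'=4x
g=x^4 + 1, g'=4x^3

Answer: (4x·(x^4 + 1) - 8x^5)/(x^4 + 1)²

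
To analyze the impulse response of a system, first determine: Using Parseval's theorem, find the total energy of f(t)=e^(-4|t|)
Parseval's theorem: E=integral |f(t)|^2 dt=(1/2pi) integral |F(omega)|^2 domega
E=integral_{-inf}^{inf} e^(-8|t|) dt=2*integral_0^inf e^(-8t) dt=2/(2*4)=1/4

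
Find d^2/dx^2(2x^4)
Apply power rule 2 times:
d^1: 8x^3
d^2: 24x^2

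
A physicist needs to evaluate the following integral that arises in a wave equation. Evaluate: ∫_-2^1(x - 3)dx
Step 1: Find antiderivative F(x)=(1/2)x^2 - 3x
Step 2: F(1) - F(-2)=-5/2 - (8)=-21/2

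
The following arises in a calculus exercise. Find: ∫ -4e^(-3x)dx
Since d/dx[e^(-3x)]=-3e^(-3x), we get 4/3 e^(-3x) + C

Answer: (4/3)e^(-3x) + C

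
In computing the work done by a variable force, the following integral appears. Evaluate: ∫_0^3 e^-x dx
Antiderivative: -e^-x
Evaluate: -(e^-3-1)

Answer: (e^-3-1)/(-1)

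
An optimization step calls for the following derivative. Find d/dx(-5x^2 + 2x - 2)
Power rule: d/dx(ax^n)=n·a·x^(n-1)
Term by term: -10·x+2

Answer: -10x+2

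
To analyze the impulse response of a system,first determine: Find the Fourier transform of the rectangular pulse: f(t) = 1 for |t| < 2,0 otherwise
F(omega) = integral from -2 to 2 of e^(-j * omega * t) dt
= 2 * sin(2 * omega)/omega = 4 * sinc(2 * omega/pi)

Answer: 2 * sin(2 * omega)/omega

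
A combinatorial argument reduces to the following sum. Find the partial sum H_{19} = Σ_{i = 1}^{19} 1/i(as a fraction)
H_19 = 1+1/2+1/3+...+1/19
= 275295799/77597520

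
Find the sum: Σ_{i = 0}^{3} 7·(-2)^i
Geometric series: S=a(1 - r^n)/(1 - r)
a=7, r=-2, n=4
S=7(1-16)/3=-35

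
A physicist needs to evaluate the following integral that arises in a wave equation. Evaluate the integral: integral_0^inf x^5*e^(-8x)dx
This is a Gamma integral. Substitute u = 8x (du = 8 dx):
integral_0^inf x^5 * e^(-8x) dx = (1/8^6) integral_0^inf u^5 * e^(-u) du
= Gamma(6)/8^6 = 5!/8^6 = 120/262144

Answer: 15/32768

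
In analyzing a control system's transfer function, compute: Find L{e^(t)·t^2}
First shifting: L{e^(at)f(t)} = F(s-a)
L{t^2} = 2/s^3
Shift s → s-1: 2/(s-1)^3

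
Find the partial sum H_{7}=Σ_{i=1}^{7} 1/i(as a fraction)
H_7 = 1 + 1/2 + 1/3 + ... + 1/7
= 363/140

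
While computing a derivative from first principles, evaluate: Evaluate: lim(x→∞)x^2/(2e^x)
Apply L'Hôpital 2 times (∞/∞ each time):
Eventually get 2!/(2e^x) → 0

Answer: 0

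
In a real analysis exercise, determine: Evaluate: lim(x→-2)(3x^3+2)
Polynomial is continuous, so substitute x = -2:
3·(-2)^3 + 2 = -22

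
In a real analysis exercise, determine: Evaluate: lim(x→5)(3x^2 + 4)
Polynomial is continuous, so substitute x=5:
3·5^2 + 4=79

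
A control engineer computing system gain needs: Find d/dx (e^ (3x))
Chain rule: d/dx[e^u]=e^u · u' where u=3x
u'=3

Answer: 3·e^(3x)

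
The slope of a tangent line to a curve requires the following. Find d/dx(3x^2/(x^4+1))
Quotient rule: (f/g)'=(f'g - fg')/g²
f=3x^2, f'=6x
g=x^4 + 1, g'=4x^3

Answer: (6x·(x^4 + 1) - 12x^5)/(x^4 + 1)²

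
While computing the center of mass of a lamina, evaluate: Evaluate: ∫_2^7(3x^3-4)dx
Step 1: Find antiderivative F(x)=(3/4)x^4 - 4x
Step 2: F(7) - F(2)=7091/4 - (4)=7075/4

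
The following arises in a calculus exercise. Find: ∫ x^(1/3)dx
Power rule: ∫ x^(1/3) dx = x^(4/3)/(4/3) + C

Answer: (3/4)·x^(4/3) + C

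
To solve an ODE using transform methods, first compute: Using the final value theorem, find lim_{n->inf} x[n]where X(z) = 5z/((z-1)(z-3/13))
Final value theorem: lim x[n] = lim_{z->1} (z-1) * X(z)
(z-1) * X(z) = 5z/(z-3/13)
As z->1: 5/(1 - 3/13) = 5/(10/13) = 13/2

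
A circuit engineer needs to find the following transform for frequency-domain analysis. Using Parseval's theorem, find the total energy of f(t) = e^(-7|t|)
Parseval's theorem: E = integral |f(t)|^2 dt = (1/2pi) integral |F(omega)|^2 domega
E = integral_{-inf}^{inf} e^(-14|t|) dt = 2*integral_0^inf e^(-14t) dt = 2/(2*7) = 1/7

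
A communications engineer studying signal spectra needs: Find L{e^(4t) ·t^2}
First shifting: L{e^(at)f(t)} = F(s-a)
L{t^2} = 2/s^3
Shift s → s-4: 2/(s-4)^3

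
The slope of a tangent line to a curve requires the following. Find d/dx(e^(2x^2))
Chain rule: d/dx[e^u]=e^u · u' where u=2x^2
u'=4x

Answer: 4x·e^(2x^2)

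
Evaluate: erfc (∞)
erfc(x)=1 - erf(x); erfc(∞)=1 - erf(∞)=1 - 1=0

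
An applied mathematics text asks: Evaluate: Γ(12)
Γ(n) = (n-1)! for positive integers
Γ(12) = 11! = 39916800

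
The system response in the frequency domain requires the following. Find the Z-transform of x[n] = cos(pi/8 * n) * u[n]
Z{cos(w0 * n) * u[n]} = z(z - cos(w0))/(z^2-2z * cos(w0)+1)
With w0 = pi/8: X(z) = z(z - cos(pi/8))/(z^2-2z * cos(pi/8)+1)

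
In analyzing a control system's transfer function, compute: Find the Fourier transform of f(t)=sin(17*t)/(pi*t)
sin(W*t)/(pi*t)=(W/pi)*sinc(W*t/pi) is the impulse response of the ideal low-pass filter with cutoff W (here W=17).
Its Fourier transform is a rectangular function:
F(omega)=1 for |omega| < 17, 0 otherwise

Answer: rect(omega/34) [i.e., 1 for |omega| < 17, 0 otherwise]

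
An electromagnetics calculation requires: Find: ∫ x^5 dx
Using power rule: ∫ x^5 dx=1/6 x^6 + C=(1/6)x^6 + C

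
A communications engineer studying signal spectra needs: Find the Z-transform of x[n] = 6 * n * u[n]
Z{n*u[n]} = z/(z-1)^2
By linearity: Z{6*n*u[n]} = 6z/(z-1)^2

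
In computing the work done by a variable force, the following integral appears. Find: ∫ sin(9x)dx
Using substitution u = 9x: ∫ sin(u) du/9 = -cos(u)/9+C

Answer: (-1/9)cos(9x)+C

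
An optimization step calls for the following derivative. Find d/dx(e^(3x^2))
Chain rule: d/dx[e^u] = e^u · u' where u = 3x^2
u' = 6x

Answer: 6x·e^(3x^2)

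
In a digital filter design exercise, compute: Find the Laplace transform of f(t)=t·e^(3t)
L{t·e^(at)}=1/(s-a)²
L{t·e^(3t)}=1/(s-3)²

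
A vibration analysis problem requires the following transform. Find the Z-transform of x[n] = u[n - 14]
Using the time-shift property: Z{u[n-14]} = z^(-14) * z/(z-1)
= z^(-13)/(z-1)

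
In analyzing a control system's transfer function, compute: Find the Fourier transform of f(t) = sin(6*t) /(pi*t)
sin(W*t)/(pi*t) = (W/pi)*sinc(W*t/pi) is the impulse response of the ideal low-pass filter with cutoff W (here W = 6).
Its Fourier transform is a rectangular function:
F(omega) = 1 for |omega| < 6, 0 otherwise

Answer: rect(omega/12) [i.e., 1 for |omega| < 6, 0 otherwise]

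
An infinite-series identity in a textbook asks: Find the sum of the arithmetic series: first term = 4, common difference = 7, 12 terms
Last term: a_n=4+(12-1)·7=81
Sum=n(a_1+a_n)/2=12(4+81)/2=510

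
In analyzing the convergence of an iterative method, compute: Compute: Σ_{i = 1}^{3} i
Using formula: Σ i^1=n(n+1)/2=3·4/2=6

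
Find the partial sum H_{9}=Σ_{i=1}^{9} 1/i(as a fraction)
H_9 = 1 + 1/2 + 1/3 + ... + 1/9
= 7129/2520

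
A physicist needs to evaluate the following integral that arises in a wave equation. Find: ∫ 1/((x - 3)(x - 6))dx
Partial fractions: 1/((x-3)(x-6))=A/(x-3) + B/(x-6)
A=-1/3, B=1/3
∫ [-1/3· 1/(x-3) + 1/3· 1/(x-6)] dx
=(1/3)[ln|x-6| - ln|x-3|] + C

Answer: (1/3)·ln|(x-6)/(x-3)| + C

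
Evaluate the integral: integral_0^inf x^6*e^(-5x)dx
This is a Gamma integral. Substitute u = 5x (du = 5 dx):
integral_0^inf x^6 * e^(-5x) dx = (1/5^7) integral_0^inf u^6 * e^(-u) du
= Gamma(7)/5^7 = 6!/5^7 = 720/78125

Answer: 144/15625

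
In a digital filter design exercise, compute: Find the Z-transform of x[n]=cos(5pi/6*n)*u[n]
Z{cos(w0 * n) * u[n]}=z(z - cos(w0))/(z^2 - 2z * cos(w0) + 1)
With w0=5pi/6: X(z)=z(z - cos(5pi/6))/(z^2 - 2z * cos(5pi/6) + 1)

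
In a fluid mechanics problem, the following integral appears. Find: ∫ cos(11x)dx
Using substitution u=11x: ∫ cos(u) du/11=sin(u)/11+C

Answer: (1/11)sin(11x)+C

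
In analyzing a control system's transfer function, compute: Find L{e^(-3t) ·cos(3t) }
First shifting: L{e^(at)f(t)} = F(s-a)
L{cos(3t)} = s/(s² + 9)
Shift: (s + 3)/((s + 3)² + 9)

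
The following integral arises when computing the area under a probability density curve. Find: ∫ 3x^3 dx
Using power rule: ∫ 3x^3 dx = 3/4 x^4+C = (3/4)x^4+C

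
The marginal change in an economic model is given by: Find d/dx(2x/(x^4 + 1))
Quotient rule: (f/g)'=(f'g - fg')/g²
f=2x, f'=2
g=x^4 + 1, g'=4x^3

Answer: (2·(x^4 + 1) - 8x^4)/(x^4 + 1)²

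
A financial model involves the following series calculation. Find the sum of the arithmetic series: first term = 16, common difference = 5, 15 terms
Last term: a_n = 16 + (15 - 1)·5 = 86
Sum = n(a_1 + a_n)/2 = 15(16 + 86)/2 = 765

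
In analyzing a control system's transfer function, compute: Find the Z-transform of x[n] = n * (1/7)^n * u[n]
Using the property Z{n * a^n * u[n]} = az/(z-a)^2
With a = 1/7: X(z) = (1/7)z/(z - 1/7)^2, |z| > 1/7

Answer: (1/7)z/(z - 1/7)^2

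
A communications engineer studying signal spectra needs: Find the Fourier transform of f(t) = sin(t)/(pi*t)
sin(W*t)/(pi*t)=(W/pi)*sinc(W*t/pi) is the impulse response of the ideal low-pass filter with cutoff W (here W=1).
Its Fourier transform is a rectangular function:
F(omega)=1 for |omega| < 1, 0 otherwise

Answer: rect(omega/2) [i.e., 1 for |omega| < 1, 0 otherwise]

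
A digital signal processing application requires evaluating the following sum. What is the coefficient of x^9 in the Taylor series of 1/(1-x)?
1/(1-x)=Σ x^n for |x|<1
All coefficients are 1

Answer: 1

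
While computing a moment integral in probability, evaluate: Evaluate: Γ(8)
Γ(n)=(n-1)! for positive integers
Γ(8)=7!=5040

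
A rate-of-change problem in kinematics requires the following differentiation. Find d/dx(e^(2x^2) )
Chain rule: d/dx[e^u]=e^u · u' where u=2x^2
u'=4x

Answer: 4x·e^(2x^2)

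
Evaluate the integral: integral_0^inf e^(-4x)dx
integral_0^inf e^(-4x) dx = [-1/4*e^(-4x)]_0^inf
= 0 - (-1/4) = 1/4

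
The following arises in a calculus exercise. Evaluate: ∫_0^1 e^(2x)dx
Antiderivative: (1/2)e^(2x)
Evaluate: (1/2)(e^2-1)

Answer: (e^2-1)/2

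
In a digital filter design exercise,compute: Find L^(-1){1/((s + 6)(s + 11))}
Partial fractions: 1/((s+6)(s+11)) = A/(s+6)+B/(s+11)
Cover-up: A = 1/(s+11)|_{s = -6} = 1/5; B = 1/(s+6)|_{s = -11} = -1/5
L^(-1) = (1/5)e^(-6t) - (1/5)e^(-11t)

Answer: (1/5)(e^(-6t) - e^(-11t))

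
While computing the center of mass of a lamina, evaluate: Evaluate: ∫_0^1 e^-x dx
Antiderivative: -e^-x
Evaluate: -(e^-1-1)

Answer: (e^-1-1)/(-1)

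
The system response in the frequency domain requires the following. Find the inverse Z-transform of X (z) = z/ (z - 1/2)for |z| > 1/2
Standard pair: z/(z-a) <-> a^n*u[n] for causal signals
With a=1/2: x[n]=(1/2)^n*u[n]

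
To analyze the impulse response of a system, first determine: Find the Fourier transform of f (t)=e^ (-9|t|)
Using the standard pair: F{e^(-a|t|)} = 2a/(a^2+omega^2)
With a = 9: F(omega) = 18/(81+omega^2)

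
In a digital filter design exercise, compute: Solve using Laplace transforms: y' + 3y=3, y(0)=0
Take L of both sides: sY(s)-0+3Y(s)=3/s
Y(s)(s+3)=3/s+0
Y(s)=3/(s(s+3))+0/(s+3)
Partial fractions: 3/(s(s+3))=1/s - 1/(s+3)
So Y(s)=1/s - 1/(s+3)
Inverse transform (L^(-1){1/s}=1, L^(-1){1/(s+3)}=e^(-3t)):

Answer: y(t)=1 - e^(-3t)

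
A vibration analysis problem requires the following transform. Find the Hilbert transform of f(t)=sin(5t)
The Hilbert transform shifts each frequency component by -pi/2.
H{sin(wt)}=-cos(wt)
With w=5: H{sin(5t)}=-cos(5t)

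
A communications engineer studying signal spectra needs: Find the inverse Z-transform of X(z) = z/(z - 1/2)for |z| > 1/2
Standard pair: z/(z-a) <-> a^n*u[n] for causal signals
With a=1/2: x[n]=(1/2)^n*u[n]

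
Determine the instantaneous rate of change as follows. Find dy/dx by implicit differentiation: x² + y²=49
Differentiate both sides: 2x+2y·(dy/dx) = 0
Solve: dy/dx = -2x/(2y) = -x/y

Answer: dy/dx = -x/y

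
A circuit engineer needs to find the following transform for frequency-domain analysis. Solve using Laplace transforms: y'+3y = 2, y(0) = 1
Take L of both sides: sY(s) - 1 + 3Y(s)=2/s
Y(s)(s + 3)=2/s + 1
Y(s)=2/(s(s + 3)) + 1/(s + 3)
Partial fractions: 2/(s(s + 3))=(2/3)/s - (2/3)/(s + 3)
So Y(s)=(2/3)/s + (1/3)/(s + 3)
Inverse transform (L^(-1){1/s}=1, L^(-1){1/(s + 3)}=e^(-3t)):

Answer: y(t)=2/3 + (1/3)·e^(-3t)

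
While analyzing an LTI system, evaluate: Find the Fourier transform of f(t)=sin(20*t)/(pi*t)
sin(W * t)/(pi * t) = (W/pi) * sinc(W * t/pi) is the impulse response of the ideal low-pass filter with cutoff W (here W = 20).
Its Fourier transform is a rectangular function:
F(omega) = 1 for |omega| < 20, 0 otherwise

Answer: rect(omega/40) [i.e., 1 for |omega| < 20, 0 otherwise]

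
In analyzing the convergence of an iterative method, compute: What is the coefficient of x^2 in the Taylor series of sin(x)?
sin(x) has only odd powers. Coefficient of x^2 = 0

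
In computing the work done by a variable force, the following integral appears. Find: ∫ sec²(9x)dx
Since d/dx[tan(9x)] = 9sec²(9x), integral = tan(9x)/9 + C

Answer: (1/9)tan(9x) + C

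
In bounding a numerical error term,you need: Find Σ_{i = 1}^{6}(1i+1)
= 1·Σ i + 1·6 = 1·21 + 6 = 27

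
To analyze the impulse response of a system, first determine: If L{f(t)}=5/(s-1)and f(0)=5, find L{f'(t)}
L{f'(t)}=s·F(s) - f(0)=5s/(s-1)-5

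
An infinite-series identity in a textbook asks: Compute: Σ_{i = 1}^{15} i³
Using formula: Σ i^3 = [n(n+1)/2]² = [15·16/2]² = 14400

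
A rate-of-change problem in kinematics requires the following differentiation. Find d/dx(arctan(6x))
d/dx[arctan(u)] = u'/(1+u²), u = 6x, u' = 6

Answer: 6/(1+36x²)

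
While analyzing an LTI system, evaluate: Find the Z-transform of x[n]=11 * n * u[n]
Z{n * u[n]} = z/(z-1)^2
By linearity: Z{11 * n * u[n]} = 11z/(z-1)^2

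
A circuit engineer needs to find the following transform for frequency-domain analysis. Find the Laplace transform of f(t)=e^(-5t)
L{e^(at)} = 1/(s-a)
L{e^(-5t)} = 1/(s + 5)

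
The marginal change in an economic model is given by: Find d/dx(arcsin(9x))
d/dx[arcsin(u)]=u'/√(1-u²), u=9x, u'=9

Answer: 9/√(1 - 81x²)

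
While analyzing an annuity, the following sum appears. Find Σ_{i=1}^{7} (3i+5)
=3·Σ i + 5·7=3·28 + 35=119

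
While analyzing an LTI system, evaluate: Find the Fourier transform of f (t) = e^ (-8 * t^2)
The Fourier transform of a Gaussian e^(-a*t^2) is sqrt(pi/a)*e^(-omega^2/(4a)).
With a=8: F(omega)=sqrt(pi/8)*e^(-omega^2/32)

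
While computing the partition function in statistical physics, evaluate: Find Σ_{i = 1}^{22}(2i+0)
= 2·Σ i + 0·22 = 2·253 + 0 = 506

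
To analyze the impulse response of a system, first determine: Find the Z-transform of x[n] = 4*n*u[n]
Z{n*u[n]} = z/(z-1)^2
By linearity: Z{4*n*u[n]} = 4z/(z-1)^2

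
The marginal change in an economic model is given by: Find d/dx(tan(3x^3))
Chain rule: d/dx[tan(u)] = sec²(u)·u' where u = 3x^3
u' = 9x^2

Answer: 9x^2·sec²(3x^3)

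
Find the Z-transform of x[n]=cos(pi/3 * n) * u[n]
Z{cos(w0*n)*u[n]}=z(z - cos(w0))/(z^2 - 2z*cos(w0) + 1)
With w0=pi/3: X(z)=z(z - cos(pi/3))/(z^2 - 2z*cos(pi/3) + 1)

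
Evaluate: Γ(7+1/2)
Γ(n + 1/2)=(2n)!√π/(4^n·n!)
=87178291200√π/(16384·5040)=(135135/128)·√π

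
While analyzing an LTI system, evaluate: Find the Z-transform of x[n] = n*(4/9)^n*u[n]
Using the property Z{n*a^n*u[n]} = az/(z-a)^2
With a = 4/9: X(z) = (4/9)z/(z - 4/9)^2, |z| > 4/9

Answer: (4/9)z/(z - 4/9)^2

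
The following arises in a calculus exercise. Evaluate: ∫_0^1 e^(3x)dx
Antiderivative: (1/3)e^(3x)
Evaluate: (1/3)(e^3-1)

Answer: (e^3-1)/3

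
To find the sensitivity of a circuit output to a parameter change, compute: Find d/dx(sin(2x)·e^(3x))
Product rule: (fg)'=f'g+fg'
f=sin(2x), f'=2·cos(2x)
g=e^(3x), g'=3·e^(3x)

Answer: 2·cos(2x)·e^(3x)+3·sin(2x)·e^(3x)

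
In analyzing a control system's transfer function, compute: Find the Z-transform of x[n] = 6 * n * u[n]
Z{n*u[n]} = z/(z-1)^2
By linearity: Z{6*n*u[n]} = 6z/(z-1)^2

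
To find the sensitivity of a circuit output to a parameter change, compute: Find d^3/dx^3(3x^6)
Apply power rule 3 times:
d^1: 18x^5
d^2: 90x^4
d^3: 360x^3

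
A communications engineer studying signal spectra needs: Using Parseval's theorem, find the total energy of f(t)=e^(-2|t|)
Parseval's theorem: E=integral |f(t)|^2 dt=(1/2pi) integral |F(omega)|^2 domega
E=integral_{-inf}^{inf} e^(-4|t|) dt=2*integral_0^inf e^(-4t) dt=2/(2*2)=1/2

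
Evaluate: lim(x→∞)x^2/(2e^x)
Apply L'Hôpital 2 times (∞/∞ each time):
Eventually get 2!/(2e^x) → 0

Answer: 0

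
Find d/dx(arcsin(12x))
d/dx[arcsin(u)]=u'/√(1-u²), u=12x, u'=12

Answer: 12/√(1-144x²)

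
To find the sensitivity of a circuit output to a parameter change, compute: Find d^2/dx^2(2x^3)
Apply power rule 2 times:
d^1: 6x^2
d^2: 12x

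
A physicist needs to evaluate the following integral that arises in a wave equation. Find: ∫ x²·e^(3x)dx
Integration by parts twice:
First: u = x², dv = e^(3x) dx => x²e^(3x)/3 - (2/3)∫ xe^(3x) dx
Second (∫ xe^(3x) dx): xe^(3x)/3 - e^(3x)/9
Combining: e^(3x)(x²/3-2x/9+2/27)+C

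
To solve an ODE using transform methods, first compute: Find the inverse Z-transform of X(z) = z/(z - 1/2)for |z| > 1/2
Standard pair: z/(z-a) <-> a^n * u[n] for causal signals
With a=1/2: x[n]=(1/2)^n * u[n]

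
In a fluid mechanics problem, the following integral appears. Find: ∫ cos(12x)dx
Using substitution u = 12x: ∫ cos(u) du/12 = sin(u)/12 + C

Answer: (1/12)sin(12x) + C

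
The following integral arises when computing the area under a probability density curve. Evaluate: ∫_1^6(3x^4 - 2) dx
Step 1: Find antiderivative F(x) = (3/5)x^5-2x
Step 2: F(6) - F(1) = 23268/5 - (-7/5) = 4655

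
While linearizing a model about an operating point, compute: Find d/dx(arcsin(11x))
d/dx[arcsin(u)] = u'/√(1-u²), u = 11x, u' = 11

Answer: 11/√(1 - 121x²)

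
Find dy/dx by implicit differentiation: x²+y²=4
Differentiate both sides: 2x+2y·(dy/dx) = 0
Solve: dy/dx = -2x/(2y) = -x/y

Answer: dy/dx = -x/y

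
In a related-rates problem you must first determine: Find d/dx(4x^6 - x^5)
Power rule: d/dx(ax^n)=n·a·x^(n-1)
Term by term: 24·x^5 - 5·x^4

Answer: 24x^5 - 5x^4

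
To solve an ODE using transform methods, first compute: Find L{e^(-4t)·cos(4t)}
First shifting: L{e^(at)f(t)}=F(s-a)
L{cos(4t)}=s/(s² + 16)
Shift: (s + 4)/((s + 4)² + 16)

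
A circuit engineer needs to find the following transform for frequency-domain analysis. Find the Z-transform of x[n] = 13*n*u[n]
Z{n * u[n]}=z/(z-1)^2
By linearity: Z{13 * n * u[n]}=13z/(z-1)^2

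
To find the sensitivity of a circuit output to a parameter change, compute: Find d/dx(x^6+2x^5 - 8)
Power rule: d/dx(ax^n)=n·a·x^(n-1)
Term by term: 6·x^5+10·x^4

Answer: 6x^5+10x^4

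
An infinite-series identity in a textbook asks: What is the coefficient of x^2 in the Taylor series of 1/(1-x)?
1/(1-x)=Σ x^n for |x|<1
All coefficients are 1

Answer: 1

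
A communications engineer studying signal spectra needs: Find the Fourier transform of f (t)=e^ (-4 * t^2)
The Fourier transform of a Gaussian e^(-a*t^2) is sqrt(pi/a)*e^(-omega^2/(4a)).
With a = 4: F(omega) = sqrt(pi)/2*e^(-omega^2/16)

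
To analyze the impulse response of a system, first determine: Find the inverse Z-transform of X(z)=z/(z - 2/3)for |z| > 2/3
Standard pair: z/(z-a) <-> a^n*u[n] for causal signals
With a=2/3: x[n]=(2/3)^n*u[n]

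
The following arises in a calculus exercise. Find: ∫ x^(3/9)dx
Power rule: ∫ x^(1/3) dx = x^(4/3)/(4/3) + C

Answer: (3/4)·x^(4/3) + C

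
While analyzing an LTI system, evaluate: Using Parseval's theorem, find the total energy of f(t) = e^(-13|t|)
Parseval's theorem: E=integral |f(t)|^2 dt=(1/2pi) integral |F(omega)|^2 domega
E=integral_{-inf}^{inf} e^(-26|t|) dt=2*integral_0^inf e^(-26t) dt=2/(2*13)=1/13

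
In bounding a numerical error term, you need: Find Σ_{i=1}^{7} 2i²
= 2·n(n+1)(2n+1)/6 = 2·7·8·15/6 = 280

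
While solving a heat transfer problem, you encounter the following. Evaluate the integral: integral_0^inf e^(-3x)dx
integral_0^inf e^(-3x) dx = [-1/3 * e^(-3x)]_0^inf
= 0 - (-1/3) = 1/3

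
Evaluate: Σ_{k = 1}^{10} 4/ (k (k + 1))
Partial fractions: 4/(k(k + 1)) = 4/k - 4/(k + 1)
Telescoping sum: 4(1 - 1/11) = 4·10/11

Answer: 40/11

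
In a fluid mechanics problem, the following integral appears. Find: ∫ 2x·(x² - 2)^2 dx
Let u=x² - 2, du=2x dx
∫ u^2 du=u^3/3+C

Answer: (x² - 2)^3/3+C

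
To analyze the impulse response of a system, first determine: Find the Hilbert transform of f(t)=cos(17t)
The Hilbert transform shifts each frequency component by -pi/2.
H{cos(wt)}=sin(wt)
With w=17: H{cos(17t)}=sin(17t)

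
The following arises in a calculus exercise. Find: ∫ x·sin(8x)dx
By parts: u = x, dv = sin(8x) dx
du = dx, v = -cos(8x)/8
= -x·cos(8x)/8+sin(8x)/8²+C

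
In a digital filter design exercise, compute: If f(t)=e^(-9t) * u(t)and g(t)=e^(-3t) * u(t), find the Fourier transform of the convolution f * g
By the convolution theorem: F{f*g}=F(omega)*G(omega)
F(omega)=1/(9+j*omega), G(omega)=1/(3+j*omega)
F{f*g}=1/((9+j*omega)(3+j*omega))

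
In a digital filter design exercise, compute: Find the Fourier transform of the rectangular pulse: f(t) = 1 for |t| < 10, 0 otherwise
F(omega) = integral from -10 to 10 of e^(-j*omega*t) dt
= 2*sin(10*omega)/omega = 20*sinc(10*omega/pi)

Answer: 2*sin(10*omega)/omega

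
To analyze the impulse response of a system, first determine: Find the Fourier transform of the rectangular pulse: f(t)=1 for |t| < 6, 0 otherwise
F(omega)=integral from -6 to 6 of e^(-j*omega*t) dt
=2*sin(6*omega)/omega=12*sinc(6*omega/pi)

Answer: 2*sin(6*omega)/omega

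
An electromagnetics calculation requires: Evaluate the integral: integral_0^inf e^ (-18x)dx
integral_0^inf e^(-18x) dx = [-1/18 * e^(-18x)]_0^inf
= 0 - (-1/18) = 1/18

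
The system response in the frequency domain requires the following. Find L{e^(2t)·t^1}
First shifting: L{e^(at)f(t)}=F(s-a)
L{t^1}=1/s^2
Shift s → s-2: 1/(s-2)^2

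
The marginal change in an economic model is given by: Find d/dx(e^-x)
Chain rule: d/dx[e^u] = e^u · u' where u = -x
u' = -1

Answer: -1·e^-x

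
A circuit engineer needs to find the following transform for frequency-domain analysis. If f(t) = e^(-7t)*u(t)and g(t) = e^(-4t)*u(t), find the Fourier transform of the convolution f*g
By the convolution theorem: F{f*g} = F(omega)*G(omega)
F(omega) = 1/(7 + j*omega), G(omega) = 1/(4 + j*omega)
F{f*g} = 1/((7 + j*omega)(4 + j*omega))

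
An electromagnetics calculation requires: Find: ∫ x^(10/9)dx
Power rule: ∫ x^(10/9) dx = x^(19/9)/(19/9) + C

Answer: (9/19)·x^(19/9) + C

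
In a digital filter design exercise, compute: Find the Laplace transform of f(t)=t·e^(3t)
L{t·e^(at)} = 1/(s-a)²
L{t·e^(3t)} = 1/(s-3)²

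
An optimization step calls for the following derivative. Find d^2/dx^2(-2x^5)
Apply power rule 2 times:
d^1: -10x^4
d^2: -40x^3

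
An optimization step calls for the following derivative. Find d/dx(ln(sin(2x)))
Chain rule: d/dx[ln(u)] = u'/u where u = sin(2x)
u' = 2cos(2x)

Answer: (2cos(2x))/(sin(2x))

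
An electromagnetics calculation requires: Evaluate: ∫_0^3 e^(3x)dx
Antiderivative: (1/3)e^(3x)
Evaluate: (1/3)(e^9-1)

Answer: (e^9-1)/3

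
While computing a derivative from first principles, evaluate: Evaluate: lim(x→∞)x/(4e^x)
Apply L'Hôpital 1 times (∞/∞ each time):
Eventually get 1!/(4e^x) → 0

Answer: 0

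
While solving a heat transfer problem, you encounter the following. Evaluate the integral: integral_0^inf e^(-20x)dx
integral_0^inf e^(-20x) dx=[-1/20 * e^(-20x)]_0^inf
=0 - (-1/20)=1/20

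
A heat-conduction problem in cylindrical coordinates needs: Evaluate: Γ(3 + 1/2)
Γ(n + 1/2)=(2n)!√π/(4^n·n!)
=720√π/(64·6)=(15/8)·√π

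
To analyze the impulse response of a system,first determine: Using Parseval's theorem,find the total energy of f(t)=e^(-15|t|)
Parseval's theorem: E=integral |f(t)|^2 dt=(1/2pi) integral |F(omega)|^2 domega
E=integral_{-inf}^{inf} e^(-30|t|) dt=2 * integral_0^inf e^(-30t) dt=2/(2 * 15)=1/15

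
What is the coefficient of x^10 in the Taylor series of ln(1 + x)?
ln(1+x)=Σ (-1)^(n+1) x^n/n
Coefficient of x^10=(-1)^11/10=-1/10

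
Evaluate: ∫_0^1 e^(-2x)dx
Antiderivative: (1/(-2))e^(-2x)
Evaluate: (1/(-2))(e^-2 - 1)

Answer: (e^-2 - 1)/(-2)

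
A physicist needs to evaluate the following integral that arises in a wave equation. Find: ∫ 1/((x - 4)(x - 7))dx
Partial fractions: 1/((x-4)(x-7))=A/(x-4)+B/(x-7)
A=-1/3, B=1/3
∫ [-1/3· 1/(x-4)+1/3· 1/(x-7)] dx
=(1/3)[ln|x-7| - ln|x-4|]+C

Answer: (1/3)·ln|(x-7)/(x-4)|+C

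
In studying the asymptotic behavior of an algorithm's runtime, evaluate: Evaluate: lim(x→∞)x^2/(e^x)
Apply L'Hôpital 2 times (∞/∞ each time):
Eventually get 2!/(e^x) → 0

Answer: 0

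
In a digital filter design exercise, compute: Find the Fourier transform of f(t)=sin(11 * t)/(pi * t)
sin(W*t)/(pi*t) = (W/pi)*sinc(W*t/pi) is the impulse response of the ideal low-pass filter with cutoff W (here W = 11).
Its Fourier transform is a rectangular function:
F(omega) = 1 for |omega| < 11, 0 otherwise

Answer: rect(omega/22) [i.e., 1 for |omega| < 11, 0 otherwise]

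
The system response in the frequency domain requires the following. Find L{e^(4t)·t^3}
First shifting: L{e^(at)f(t)}=F(s-a)
L{t^3}=6/s^4
Shift s → s-4: 6/(s-4)^4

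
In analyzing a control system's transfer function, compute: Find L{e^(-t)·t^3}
First shifting: L{e^(at)f(t)} = F(s-a)
L{t^3} = 6/s^4
Shift s → s + 1: 6/(s + 1)^4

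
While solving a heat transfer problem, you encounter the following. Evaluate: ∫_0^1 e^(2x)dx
Antiderivative: (1/2)e^(2x)
Evaluate: (1/2)(e^2-1)

Answer: (e^2-1)/2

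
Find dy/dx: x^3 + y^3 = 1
Differentiate: 3x^2 + 3y^2·(dy/dx) = 0
dy/dx = -3x^2/(3y^2)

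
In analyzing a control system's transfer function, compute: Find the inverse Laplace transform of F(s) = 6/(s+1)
L^(-1){6/(s-a)}=c·e^(at)
Here a=-1, c=6

Answer: 6e^(-t)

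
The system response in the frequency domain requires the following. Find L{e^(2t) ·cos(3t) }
First shifting: L{e^(at)f(t)} = F(s-a)
L{cos(3t)} = s/(s² + 9)
Shift: (s-2)/((s-2)² + 9)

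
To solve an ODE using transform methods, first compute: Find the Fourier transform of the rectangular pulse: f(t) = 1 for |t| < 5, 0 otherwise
F(omega)=integral from -5 to 5 of e^(-j * omega * t) dt
=2 * sin(5 * omega)/omega=10 * sinc(5 * omega/pi)

Answer: 2 * sin(5 * omega)/omega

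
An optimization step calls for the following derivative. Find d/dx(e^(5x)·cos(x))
Product rule: (fg)' = f'g + fg'
f = e^(5x), f' = 5·e^(5x)
g = cos(x), g' = -sin(x)

Answer: 5·e^(5x)·cos(x) - e^(5x)·sin(x)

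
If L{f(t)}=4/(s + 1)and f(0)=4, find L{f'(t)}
L{f'(t)} = s·F(s) - f(0) = 4s/(s+1)-4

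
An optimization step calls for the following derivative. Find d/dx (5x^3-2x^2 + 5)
Power rule: d/dx(ax^n)=n·a·x^(n-1)
Term by term: 15·x^2-4·x

Answer: 15x^2-4x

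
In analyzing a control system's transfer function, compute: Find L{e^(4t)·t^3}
First shifting: L{e^(at)f(t)} = F(s-a)
L{t^3} = 6/s^4
Shift s → s-4: 6/(s-4)^4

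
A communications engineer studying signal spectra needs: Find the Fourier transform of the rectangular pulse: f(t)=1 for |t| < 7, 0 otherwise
F(omega) = integral from -7 to 7 of e^(-j * omega * t) dt
= 2 * sin(7 * omega)/omega = 14 * sinc(7 * omega/pi)

Answer: 2 * sin(7 * omega)/omega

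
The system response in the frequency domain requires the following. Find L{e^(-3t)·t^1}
First shifting: L{e^(at)f(t)} = F(s-a)
L{t^1} = 1/s^2
Shift s → s + 3: 1/(s + 3)^2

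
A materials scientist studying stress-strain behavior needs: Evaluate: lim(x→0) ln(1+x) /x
L'Hôpital (0/0): lim 1/(1+x) / 1=1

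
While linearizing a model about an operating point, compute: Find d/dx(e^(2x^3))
Chain rule: d/dx[e^u] = e^u · u' where u = 2x^3
u' = 6x^2

Answer: 6x^2·e^(2x^3)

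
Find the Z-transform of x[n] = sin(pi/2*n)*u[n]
Z{sin(w0*n)*u[n]} = z*sin(w0)/(z^2 - 2z*cos(w0) + 1)
With w0 = pi/2: X(z) = z*sin(pi/2)/(z^2 - 2z*cos(pi/2) + 1)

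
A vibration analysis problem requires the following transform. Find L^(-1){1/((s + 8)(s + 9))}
Partial fractions: 1/((s + 8)(s + 9)) = A/(s + 8) + B/(s + 9)
Cover-up: A = 1/(s + 9)|_{s = -8} = 1; B = 1/(s + 8)|_{s = -9} = -1
L^(-1) = e^(-8t) - e^(-9t)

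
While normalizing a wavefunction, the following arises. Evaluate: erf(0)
erf(0)=0 (error function is odd and erf(0)=0 by definition)

Answer: 0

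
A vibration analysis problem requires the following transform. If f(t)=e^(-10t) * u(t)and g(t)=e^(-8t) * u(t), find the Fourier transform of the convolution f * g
By the convolution theorem: F{f*g}=F(omega)*G(omega)
F(omega)=1/(10 + j*omega), G(omega)=1/(8 + j*omega)
F{f*g}=1/((10 + j*omega)(8 + j*omega))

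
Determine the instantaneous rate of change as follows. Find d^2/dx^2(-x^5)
Apply power rule 2 times:
d^1: -5x^4
d^2: -20x^3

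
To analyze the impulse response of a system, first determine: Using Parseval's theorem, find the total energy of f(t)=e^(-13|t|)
Parseval's theorem: E = integral |f(t)|^2 dt = (1/2pi) integral |F(omega)|^2 domega
E = integral_{-inf}^{inf} e^(-26|t|) dt = 2*integral_0^inf e^(-26t) dt = 2/(2*13) = 1/13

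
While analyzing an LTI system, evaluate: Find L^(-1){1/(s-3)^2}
L^(-1){1/(s-a)^n}=t^(n-1)·e^(at)/(n-1)!
Here a=3, n=2: t^1·e^(3t)/1

Answer: t·e^(3t)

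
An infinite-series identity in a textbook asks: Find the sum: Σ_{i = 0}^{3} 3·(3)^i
Geometric series: S = a(1 - r^n)/(1 - r)
a = 3, r = 3, n = 4
S = 3(1-81)/-2 = 120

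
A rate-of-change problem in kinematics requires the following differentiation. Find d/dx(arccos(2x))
d/dx[arccos(u)] = -u'/√(1-u²), u = 2x, u' = 2

Answer: -2/√(1-4x²)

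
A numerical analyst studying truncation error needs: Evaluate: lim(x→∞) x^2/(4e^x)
Apply L'Hôpital 2 times (∞/∞ each time):
Eventually get 2!/(4e^x) → 0

Answer: 0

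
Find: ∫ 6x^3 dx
Using power rule: ∫ 6x^3 dx = 6/4 x^4 + C = (3/2)x^4 + C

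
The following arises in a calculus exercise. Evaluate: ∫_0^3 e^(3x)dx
Antiderivative: (1/3)e^(3x)
Evaluate: (1/3)(e^9-1)

Answer: (e^9-1)/3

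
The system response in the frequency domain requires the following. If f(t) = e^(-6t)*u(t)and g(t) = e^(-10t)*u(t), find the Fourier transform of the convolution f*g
By the convolution theorem: F{f * g}=F(omega) * G(omega)
F(omega)=1/(6 + j * omega), G(omega)=1/(10 + j * omega)
F{f * g}=1/((6 + j * omega)(10 + j * omega))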